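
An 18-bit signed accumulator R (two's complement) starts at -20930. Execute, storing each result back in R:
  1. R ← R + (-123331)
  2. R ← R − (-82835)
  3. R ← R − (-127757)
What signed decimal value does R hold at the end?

Start: R = -20930 = 111010111000111110.
R = -20930 + (-123331) = -144261; wraps to 117883 = 011100110001111011
R = 117883 − (-82835) = 200718; wraps to -61426 = 110001000000001110
R = -61426 − (-127757) = 66331 = 010000001100011011

66331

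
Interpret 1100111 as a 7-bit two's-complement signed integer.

-25

MSB is 1, so the value is negative.
Invert: 0011000. Add 1: 0011001 = 25. So the value is −25.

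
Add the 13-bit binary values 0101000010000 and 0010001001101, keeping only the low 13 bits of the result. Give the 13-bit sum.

0111001011101

  0101000010000
+ 0010001001101
= 0111001011101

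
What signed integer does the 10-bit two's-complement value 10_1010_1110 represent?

-338

MSB is 1, so the value is negative.
Invert: 0101010001. Add 1: 0101010010 = 338. So the value is −338.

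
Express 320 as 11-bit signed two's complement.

00101000000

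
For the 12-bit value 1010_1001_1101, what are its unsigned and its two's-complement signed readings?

Unsigned: 101010011101 = 2717.
Signed: MSB=1 → 2717 − 4096 = -1379.

unsigned = 2717, signed = -1379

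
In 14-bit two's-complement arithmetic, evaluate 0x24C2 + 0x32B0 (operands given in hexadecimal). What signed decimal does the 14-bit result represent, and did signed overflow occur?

0x24C2 = 10010011000010 = -6974 (signed)
0x32B0 = 11001010110000 = -3408 (signed)
  10010011000010
+ 11001010110000
= 01011101110010  (discard carry-out 1)
Result 01011101110010: MSB = 0 → value 6002.
Both addends are negative but the stored result is non-negative: signed overflow. The true value -6974 + (-3408) = -10382 lies outside [-8192, 8191].

6002; overflow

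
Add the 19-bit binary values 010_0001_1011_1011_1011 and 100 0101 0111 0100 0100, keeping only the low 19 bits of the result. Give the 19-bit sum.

1100111001011111111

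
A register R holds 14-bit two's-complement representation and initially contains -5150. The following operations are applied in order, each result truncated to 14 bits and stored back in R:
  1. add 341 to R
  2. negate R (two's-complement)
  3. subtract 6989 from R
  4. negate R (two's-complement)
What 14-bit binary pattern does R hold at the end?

00100010000100

Start: R = -5150 = 10101111100010.
R = -5150 + 341 = -4809 = 10110100110111
R = −(-4809) = 4809 = 01001011001001
R = 4809 − 6989 = -2180 = 11011101111100
R = −(-2180) = 2180 = 00100010000100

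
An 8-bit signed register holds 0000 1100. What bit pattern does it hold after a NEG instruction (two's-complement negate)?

11110100

Invert: 11110011. Add 1: 11110100.
Check: 00001100 = 12, 11110100 = -12.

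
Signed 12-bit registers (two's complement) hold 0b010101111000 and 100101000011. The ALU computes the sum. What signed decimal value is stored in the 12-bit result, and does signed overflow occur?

0b010101111000 → 010101111000 = 1400 (signed)
100101000011 = -1725 (signed)
  010101111000
+ 100101000011
= 111010111011
Result 111010111011: MSB = 1 → 3771 − 4096 = -325.
Addends have opposite signs, so signed overflow cannot occur.

-325; no overflow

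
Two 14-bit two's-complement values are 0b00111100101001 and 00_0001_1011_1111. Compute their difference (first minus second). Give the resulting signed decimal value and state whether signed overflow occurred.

3434; no overflow

0b00111100101001 → 00111100101001 = 3881 (signed)
00_0001_1011_1111 → 00000110111111 = 447 (signed)
Subtract via negate-and-add: invert 00000110111111 + 1 = 11111001000001 (i.e. -447).
  00111100101001
+ 11111001000001
= 00110101101010  (discard carry-out 1)
Result 00110101101010: MSB = 0 → value 3434.
Addends (after negating the subtrahend) have opposite signs, so signed overflow cannot occur.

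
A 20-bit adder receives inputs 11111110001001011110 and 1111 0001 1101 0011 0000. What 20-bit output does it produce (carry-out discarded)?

  11111110001001011110
+ 11110001110100110000
= 11101111111110001110  (discard carry-out 1)

11101111111110001110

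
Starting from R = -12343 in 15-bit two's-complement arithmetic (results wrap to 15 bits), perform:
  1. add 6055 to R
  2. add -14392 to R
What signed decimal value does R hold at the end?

Start: R = -12343 = 100111111001001.
R = -12343 + 6055 = -6288 = 110011101110000
R = -6288 + (-14392) = -20680; wraps to 12088 = 010111100111000

12088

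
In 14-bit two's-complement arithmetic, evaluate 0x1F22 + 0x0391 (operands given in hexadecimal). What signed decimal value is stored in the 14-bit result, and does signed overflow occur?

0x1F22 = 01111100100010 = 7970 (signed)
0x0391 = 00001110010001 = 913 (signed)
  01111100100010
+ 00001110010001
= 10001010110011
Result 10001010110011: MSB = 1 → 8883 − 16384 = -7501.
Both addends are non-negative but the stored result is negative: signed overflow. The true value 7970 + 913 = 8883 lies outside [-8192, 8191].

-7501; overflow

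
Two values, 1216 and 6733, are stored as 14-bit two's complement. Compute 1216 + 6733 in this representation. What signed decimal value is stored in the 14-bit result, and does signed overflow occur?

1216 → 00010011000000
6733 → 01101001001101
  00010011000000
+ 01101001001101
= 01111100001101
Result 01111100001101: MSB = 0 → value 7949.
Both addends are non-negative and so is the stored result: no signed overflow.

7949; no overflow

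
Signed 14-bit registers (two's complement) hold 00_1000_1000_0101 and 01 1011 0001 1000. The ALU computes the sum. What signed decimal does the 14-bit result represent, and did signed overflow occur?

-7267; overflow

00_1000_1000_0101 → 00100010000101 = 2181 (signed)
01 1011 0001 1000 → 01101100011000 = 6936 (signed)
  00100010000101
+ 01101100011000
= 10001110011101
Result 10001110011101: MSB = 1 → 9117 − 16384 = -7267.
Both addends are non-negative but the stored result is negative: signed overflow. The true value 2181 + 6936 = 9117 lies outside [-8192, 8191].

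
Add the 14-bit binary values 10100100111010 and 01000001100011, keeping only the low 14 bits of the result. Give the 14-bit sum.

  10100100111010
+ 01000001100011
= 11100110011101

11100110011101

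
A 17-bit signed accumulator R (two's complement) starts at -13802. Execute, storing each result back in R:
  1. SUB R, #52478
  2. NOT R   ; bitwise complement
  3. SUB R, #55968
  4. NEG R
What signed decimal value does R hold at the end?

Start: R = -13802 = 11100101000010110.
R = -13802 − 52478 = -66280; wraps to 64792 = 01111110100011000
R = NOT 01111110100011000 = 10000001011100111 = -64793
R = -64793 − 55968 = -120761; wraps to 10311 = 00010100001000111
R = −(10311) = -10311 = 11101011110111001

-10311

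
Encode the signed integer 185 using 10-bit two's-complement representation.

185 is non-negative, so write it directly in 10 bits: 0010111001.

0010111001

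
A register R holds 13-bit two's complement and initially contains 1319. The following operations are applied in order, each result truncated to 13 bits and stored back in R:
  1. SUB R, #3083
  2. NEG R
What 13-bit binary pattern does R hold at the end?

0011011100100

Start: R = 1319 = 0010100100111.
R = 1319 − 3083 = -1764 = 1100100011100
R = −(-1764) = 1764 = 0011011100100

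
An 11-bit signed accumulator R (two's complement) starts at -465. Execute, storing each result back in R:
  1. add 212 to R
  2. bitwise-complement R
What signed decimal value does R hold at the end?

252

Start: R = -465 = 11000101111.
R = -465 + 212 = -253 = 11100000011
R = NOT 11100000011 = 00011111100 = 252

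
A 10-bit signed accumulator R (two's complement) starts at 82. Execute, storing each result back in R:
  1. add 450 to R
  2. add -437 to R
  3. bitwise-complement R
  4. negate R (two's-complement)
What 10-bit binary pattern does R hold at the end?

Start: R = 82 = 0001010010.
R = 82 + 450 = 532; wraps to -492 = 1000010100
R = -492 + (-437) = -929; wraps to 95 = 0001011111
R = NOT 0001011111 = 1110100000 = -96
R = −(-96) = 96 = 0001100000

0001100000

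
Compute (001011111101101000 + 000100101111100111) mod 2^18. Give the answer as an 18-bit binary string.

010000101101001111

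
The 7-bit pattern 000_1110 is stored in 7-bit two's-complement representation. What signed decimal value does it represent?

14

MSB is 0, so the value is non-negative: 0001110 = 14.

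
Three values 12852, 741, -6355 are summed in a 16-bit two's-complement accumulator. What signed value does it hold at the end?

7238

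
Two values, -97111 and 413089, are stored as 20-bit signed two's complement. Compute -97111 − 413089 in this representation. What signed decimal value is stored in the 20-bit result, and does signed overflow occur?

-510200; no overflow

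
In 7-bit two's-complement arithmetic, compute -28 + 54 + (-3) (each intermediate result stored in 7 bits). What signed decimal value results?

23

-28 + 54 = 26 (0011010)
26 + (-3) = 23 (0010111)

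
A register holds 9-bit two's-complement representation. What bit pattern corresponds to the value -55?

111001001

|-55| = 55 = 000110111 in 9 bits.
Invert the bits: 111001000. Add 1: 111001001.
Check: 111001001 reads as 457 − 512 = -55.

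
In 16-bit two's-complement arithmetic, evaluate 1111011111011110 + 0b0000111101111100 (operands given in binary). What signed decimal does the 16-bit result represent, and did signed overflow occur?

1111011111011110 = -2082 (signed)
0b0000111101111100 → 0000111101111100 = 3964 (signed)
  1111011111011110
+ 0000111101111100
= 0000011101011010  (discard carry-out 1)
Result 0000011101011010: MSB = 0 → value 1882.
Addends have opposite signs, so signed overflow cannot occur.

1882; no overflow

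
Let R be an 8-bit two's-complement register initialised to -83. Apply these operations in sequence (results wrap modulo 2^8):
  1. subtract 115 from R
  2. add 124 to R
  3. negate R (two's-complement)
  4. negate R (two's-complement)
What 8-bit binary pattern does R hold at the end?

10110110

Start: R = -83 = 10101101.
R = -83 − 115 = -198; wraps to 58 = 00111010
R = 58 + 124 = 182; wraps to -74 = 10110110
R = −(-74) = 74 = 01001010
R = −(74) = -74 = 10110110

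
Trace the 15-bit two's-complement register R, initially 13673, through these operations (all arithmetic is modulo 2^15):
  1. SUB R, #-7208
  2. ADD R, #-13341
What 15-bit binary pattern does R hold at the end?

001110101110100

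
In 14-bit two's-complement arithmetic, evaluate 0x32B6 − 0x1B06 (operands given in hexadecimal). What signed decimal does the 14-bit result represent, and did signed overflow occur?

6064; overflow

0x32B6 = 11001010110110 = -3402 (signed)
0x1B06 = 01101100000110 = 6918 (signed)
Subtract via negate-and-add: invert 01101100000110 + 1 = 10010011111010 (i.e. -6918).
  11001010110110
+ 10010011111010
= 01011110110000  (discard carry-out 1)
Result 01011110110000: MSB = 0 → value 6064.
Both addends (after negating the subtrahend) are negative but the stored result is non-negative: signed overflow. The true value -3402 − 6918 = -10320 lies outside [-8192, 8191].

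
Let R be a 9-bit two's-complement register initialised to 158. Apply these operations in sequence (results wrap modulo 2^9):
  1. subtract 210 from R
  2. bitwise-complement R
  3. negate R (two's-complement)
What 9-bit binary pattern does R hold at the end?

111001101

Start: R = 158 = 010011110.
R = 158 − 210 = -52 = 111001100
R = NOT 111001100 = 000110011 = 51
R = −(51) = -51 = 111001101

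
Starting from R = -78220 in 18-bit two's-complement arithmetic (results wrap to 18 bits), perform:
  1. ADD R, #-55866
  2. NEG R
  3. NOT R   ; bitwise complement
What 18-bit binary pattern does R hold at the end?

011111010000111001

Start: R = -78220 = 101100111001110100.
R = -78220 + (-55866) = -134086; wraps to 128058 = 011111010000111010
R = −(128058) = -128058 = 100000101111000110
R = NOT 100000101111000110 = 011111010000111001 = 128057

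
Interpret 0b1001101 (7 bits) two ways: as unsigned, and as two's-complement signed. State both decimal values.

unsigned = 77, signed = -51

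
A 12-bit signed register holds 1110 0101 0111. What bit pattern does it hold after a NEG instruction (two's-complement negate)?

Invert: 000110101000. Add 1: 000110101001.
Check: 111001010111 = -425, 000110101001 = 425.

000110101001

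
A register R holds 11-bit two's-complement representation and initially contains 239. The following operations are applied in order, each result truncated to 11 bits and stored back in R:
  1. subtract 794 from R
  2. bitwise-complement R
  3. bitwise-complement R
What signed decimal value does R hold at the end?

Start: R = 239 = 00011101111.
R = 239 − 794 = -555 = 10111010101
R = NOT 10111010101 = 01000101010 = 554
R = NOT 01000101010 = 10111010101 = -555

-555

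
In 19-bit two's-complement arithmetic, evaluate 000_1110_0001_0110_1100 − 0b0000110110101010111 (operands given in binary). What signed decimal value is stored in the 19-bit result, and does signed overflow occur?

29717; no overflow

000_1110_0001_0110_1100 → 0001110000101101100 = 57708 (signed)
0b0000110110101010111 → 0000110110101010111 = 27991 (signed)
Subtract via negate-and-add: invert 0000110110101010111 + 1 = 1111001001010101001 (i.e. -27991).
  0001110000101101100
+ 1111001001010101001
= 0000111010000010101  (discard carry-out 1)
Result 0000111010000010101: MSB = 0 → value 29717.
Addends (after negating the subtrahend) have opposite signs, so signed overflow cannot occur.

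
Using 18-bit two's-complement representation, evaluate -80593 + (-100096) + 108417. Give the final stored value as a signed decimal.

-72272

-80593 + (-100096) = -180689 → wraps to 81455 (010011111000101111)
81455 + 108417 = 189872 → wraps to -72272 (101110010110110000)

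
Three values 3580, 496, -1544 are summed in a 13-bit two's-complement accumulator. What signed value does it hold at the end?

3580 + 496 = 4076 (0111111101100)
4076 + (-1544) = 2532 (0100111100100)

2532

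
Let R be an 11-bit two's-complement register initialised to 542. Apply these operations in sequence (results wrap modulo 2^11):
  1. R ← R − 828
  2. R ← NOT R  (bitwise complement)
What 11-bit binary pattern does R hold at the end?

00100011101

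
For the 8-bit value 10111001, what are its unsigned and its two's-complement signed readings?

unsigned = 185, signed = -71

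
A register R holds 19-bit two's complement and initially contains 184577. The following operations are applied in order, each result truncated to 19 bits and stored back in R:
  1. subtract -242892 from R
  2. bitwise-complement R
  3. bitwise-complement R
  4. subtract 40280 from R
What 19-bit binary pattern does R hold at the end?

Start: R = 184577 = 0101101000100000001.
R = 184577 − (-242892) = 427469; wraps to -96819 = 1101000010111001101
R = NOT 1101000010111001101 = 0010111101000110010 = 96818
R = NOT 0010111101000110010 = 1101000010111001101 = -96819
R = -96819 − 40280 = -137099 = 1011110100001110101

1011110100001110101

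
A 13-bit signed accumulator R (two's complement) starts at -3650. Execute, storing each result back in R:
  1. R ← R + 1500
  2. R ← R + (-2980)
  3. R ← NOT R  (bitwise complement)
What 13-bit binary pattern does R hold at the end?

Start: R = -3650 = 1000110111110.
R = -3650 + 1500 = -2150 = 1011110011010
R = -2150 + (-2980) = -5130; wraps to 3062 = 0101111110110
R = NOT 0101111110110 = 1010000001001 = -3063

1010000001001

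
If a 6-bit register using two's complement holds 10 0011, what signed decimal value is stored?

MSB is 1, so the value is negative.
Unsigned reading: 35. Subtract 2^6 = 64: 35 − 64 = -29.

-29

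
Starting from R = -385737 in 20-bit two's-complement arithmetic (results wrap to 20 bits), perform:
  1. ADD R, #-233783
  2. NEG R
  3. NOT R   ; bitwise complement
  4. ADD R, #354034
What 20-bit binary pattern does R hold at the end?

10111111001011110001

Start: R = -385737 = 10100001110100110111.
R = -385737 + (-233783) = -619520; wraps to 429056 = 01101000110000000000
R = −(429056) = -429056 = 10010111010000000000
R = NOT 10010111010000000000 = 01101000101111111111 = 429055
R = 429055 + 354034 = 783089; wraps to -265487 = 10111111001011110001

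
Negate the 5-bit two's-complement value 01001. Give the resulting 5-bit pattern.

Invert: 10110. Add 1: 10111.

10111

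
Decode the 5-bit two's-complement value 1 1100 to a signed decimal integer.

-4

MSB is 1, so the value is negative.
Unsigned reading: 28. Subtract 2^5 = 32: 28 − 32 = -4.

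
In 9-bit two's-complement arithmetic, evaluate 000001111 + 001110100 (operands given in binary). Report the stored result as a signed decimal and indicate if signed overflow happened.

131; no overflow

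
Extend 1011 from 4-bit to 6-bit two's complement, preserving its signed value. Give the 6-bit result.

111011

MSB of 1011 is 1; replicate it into the new high bits.
11|1011 → 111011 (still -5).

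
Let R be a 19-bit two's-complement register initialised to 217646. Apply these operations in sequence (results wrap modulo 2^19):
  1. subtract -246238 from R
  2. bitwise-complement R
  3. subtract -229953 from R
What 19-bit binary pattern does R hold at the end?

1000110111000110100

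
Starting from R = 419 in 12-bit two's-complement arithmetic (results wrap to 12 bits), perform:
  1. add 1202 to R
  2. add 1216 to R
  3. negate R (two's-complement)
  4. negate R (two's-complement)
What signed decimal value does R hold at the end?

-1259

Start: R = 419 = 000110100011.
R = 419 + 1202 = 1621 = 011001010101
R = 1621 + 1216 = 2837; wraps to -1259 = 101100010101
R = −(-1259) = 1259 = 010011101011
R = −(1259) = -1259 = 101100010101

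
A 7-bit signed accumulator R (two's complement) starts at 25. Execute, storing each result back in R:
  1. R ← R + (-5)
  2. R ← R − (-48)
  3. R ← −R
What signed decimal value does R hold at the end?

60

Start: R = 25 = 0011001.
R = 25 + (-5) = 20 = 0010100
R = 20 − (-48) = 68; wraps to -60 = 1000100
R = −(-60) = 60 = 0111100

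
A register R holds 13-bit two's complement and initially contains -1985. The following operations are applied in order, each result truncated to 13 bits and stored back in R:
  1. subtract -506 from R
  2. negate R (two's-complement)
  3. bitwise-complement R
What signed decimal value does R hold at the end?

Start: R = -1985 = 1100000111111.
R = -1985 − (-506) = -1479 = 1101000111001
R = −(-1479) = 1479 = 0010111000111
R = NOT 0010111000111 = 1101000111000 = -1480

-1480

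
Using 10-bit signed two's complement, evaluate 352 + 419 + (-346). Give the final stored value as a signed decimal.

425

352 + 419 = 771 → wraps to -253 (1100000011)
-253 + (-346) = -599 → wraps to 425 (0110101001)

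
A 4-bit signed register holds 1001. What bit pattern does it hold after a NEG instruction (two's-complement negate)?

0111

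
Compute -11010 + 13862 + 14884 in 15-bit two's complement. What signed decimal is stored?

-15032

-11010 + 13862 = 2852 (000101100100100)
2852 + 14884 = 17736 → wraps to -15032 (100010101001000)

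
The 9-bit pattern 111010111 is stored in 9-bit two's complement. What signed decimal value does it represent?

MSB is 1, so the value is negative.
Invert: 000101000. Add 1: 000101001 = 41. So the value is −41.

-41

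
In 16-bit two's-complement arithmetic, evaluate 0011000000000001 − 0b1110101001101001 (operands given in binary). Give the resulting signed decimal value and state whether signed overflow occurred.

17816; no overflow

0011000000000001 = 12289 (signed)
0b1110101001101001 → 1110101001101001 = -5527 (signed)
Subtract via negate-and-add: invert 1110101001101001 + 1 = 0001010110010111 (i.e. 5527).
  0011000000000001
+ 0001010110010111
= 0100010110011000
Result 0100010110011000: MSB = 0 → value 17816.
Both addends (after negating the subtrahend) are non-negative and so is the stored result: no signed overflow.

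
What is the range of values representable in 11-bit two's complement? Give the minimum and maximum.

min = -1024, max = 1023

Minimum: −2^10 = -1024.
Maximum: 2^10 − 1 = 1023.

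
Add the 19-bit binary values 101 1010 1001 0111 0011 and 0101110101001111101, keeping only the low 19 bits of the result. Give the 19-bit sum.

0001001001111110000

  1011010100101110011
+ 0101110101001111101
= 0001001001111110000  (discard carry-out 1)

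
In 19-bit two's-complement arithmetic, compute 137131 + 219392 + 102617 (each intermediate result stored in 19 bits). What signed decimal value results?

-65148

137131 + 219392 = 356523 → wraps to -167765 (1010111000010101011)
-167765 + 102617 = -65148 (1110000000110000100)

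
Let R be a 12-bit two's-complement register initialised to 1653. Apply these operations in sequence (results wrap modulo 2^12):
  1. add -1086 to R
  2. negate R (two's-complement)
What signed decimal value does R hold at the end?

-567

Start: R = 1653 = 011001110101.
R = 1653 + (-1086) = 567 = 001000110111
R = −(567) = -567 = 110111001001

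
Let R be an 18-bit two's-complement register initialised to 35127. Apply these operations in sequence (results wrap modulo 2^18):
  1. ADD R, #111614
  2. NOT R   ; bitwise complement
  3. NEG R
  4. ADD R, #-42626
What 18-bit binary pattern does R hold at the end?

Start: R = 35127 = 001000100100110111.
R = 35127 + 111614 = 146741; wraps to -115403 = 100011110100110101
R = NOT 100011110100110101 = 011100001011001010 = 115402
R = −(115402) = -115402 = 100011110100110110
R = -115402 + (-42626) = -158028; wraps to 104116 = 011001011010110100

011001011010110100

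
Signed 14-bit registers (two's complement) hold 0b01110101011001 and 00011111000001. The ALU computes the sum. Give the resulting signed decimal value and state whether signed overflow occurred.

0b01110101011001 → 01110101011001 = 7513 (signed)
00011111000001 = 1985 (signed)
  01110101011001
+ 00011111000001
= 10010100011010
Result 10010100011010: MSB = 1 → 9498 − 16384 = -6886.
Both addends are non-negative but the stored result is negative: signed overflow. The true value 7513 + 1985 = 9498 lies outside [-8192, 8191].

-6886; overflow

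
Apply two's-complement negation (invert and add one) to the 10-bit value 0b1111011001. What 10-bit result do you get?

Invert: 0000100110. Add 1: 0000100111.
Check: 1111011001 = -39, 0000100111 = 39.

0000100111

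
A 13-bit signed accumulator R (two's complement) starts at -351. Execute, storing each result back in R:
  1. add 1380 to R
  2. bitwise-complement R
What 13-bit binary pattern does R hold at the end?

1101111111010

Start: R = -351 = 1111010100001.
R = -351 + 1380 = 1029 = 0010000000101
R = NOT 0010000000101 = 1101111111010 = -1030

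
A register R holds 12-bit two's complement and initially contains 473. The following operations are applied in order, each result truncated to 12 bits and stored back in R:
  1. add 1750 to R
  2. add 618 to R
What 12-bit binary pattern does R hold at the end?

101100011001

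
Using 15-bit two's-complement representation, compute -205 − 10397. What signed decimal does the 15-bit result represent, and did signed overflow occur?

-10602; no overflow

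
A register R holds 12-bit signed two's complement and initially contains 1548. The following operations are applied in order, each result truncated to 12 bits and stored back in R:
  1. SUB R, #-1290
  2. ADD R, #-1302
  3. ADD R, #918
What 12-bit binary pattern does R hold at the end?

100110010110

Start: R = 1548 = 011000001100.
R = 1548 − (-1290) = 2838; wraps to -1258 = 101100010110
R = -1258 + (-1302) = -2560; wraps to 1536 = 011000000000
R = 1536 + 918 = 2454; wraps to -1642 = 100110010110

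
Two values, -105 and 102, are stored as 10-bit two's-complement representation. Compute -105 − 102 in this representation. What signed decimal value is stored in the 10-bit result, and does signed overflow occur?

-105 → 1110010111
102 → 0001100110
Subtract via negate-and-add: invert 0001100110 + 1 = 1110011010 (i.e. -102).
  1110010111
+ 1110011010
= 1100110001  (discard carry-out 1)
Result 1100110001: MSB = 1 → 817 − 1024 = -207.
Both addends (after negating the subtrahend) are negative and so is the stored result: no signed overflow.

-207; no overflow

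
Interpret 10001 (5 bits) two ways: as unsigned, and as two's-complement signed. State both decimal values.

Unsigned: 10001 = 17.
Signed: MSB=1 → 17 − 32 = -15.

unsigned = 17, signed = -15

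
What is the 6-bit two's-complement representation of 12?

001100

12 is non-negative, so write it directly in 6 bits: 001100.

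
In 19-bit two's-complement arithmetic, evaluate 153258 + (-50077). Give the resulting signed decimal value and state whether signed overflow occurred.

103181; no overflow

153258 → 0100101011010101010
-50077 → 1110011110001100011
  0100101011010101010
+ 1110011110001100011
= 0011001001100001101  (discard carry-out 1)
Result 0011001001100001101: MSB = 0 → value 103181.
Addends have opposite signs, so signed overflow cannot occur.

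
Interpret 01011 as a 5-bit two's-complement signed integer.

11

MSB is 0, so the value is non-negative: 01011 = 11.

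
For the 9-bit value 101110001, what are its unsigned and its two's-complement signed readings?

unsigned = 369, signed = -143

Unsigned: 101110001 = 369.
Signed: MSB=1 → 369 − 512 = -143.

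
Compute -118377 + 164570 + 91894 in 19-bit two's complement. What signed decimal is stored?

138087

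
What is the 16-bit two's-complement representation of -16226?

|-16226| = 16226 = 0011111101100010 in 16 bits.
Invert the bits: 1100000010011101. Add 1: 1100000010011110.
Check: 1100000010011110 reads as 49310 − 65536 = -16226.

1100000010011110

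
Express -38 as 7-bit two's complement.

1011010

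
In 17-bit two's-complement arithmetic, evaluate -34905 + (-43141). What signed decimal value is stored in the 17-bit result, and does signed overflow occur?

53026; overflow

-34905 → 10111011110100111
-43141 → 10101011101111011
  10111011110100111
+ 10101011101111011
= 01100111100100010  (discard carry-out 1)
Result 01100111100100010: MSB = 0 → value 53026.
Both addends are negative but the stored result is non-negative: signed overflow. The true value -34905 + (-43141) = -78046 lies outside [-65536, 65535].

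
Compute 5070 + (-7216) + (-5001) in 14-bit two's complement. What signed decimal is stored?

-7147

5070 + (-7216) = -2146 (11011110011110)
-2146 + (-5001) = -7147 (10010000010101)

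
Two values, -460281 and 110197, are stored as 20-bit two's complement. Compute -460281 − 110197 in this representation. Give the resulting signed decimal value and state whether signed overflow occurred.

478098; overflow

-460281 → 10001111101000000111
110197 → 00011010111001110101
Subtract via negate-and-add: invert 00011010111001110101 + 1 = 11100101000110001011 (i.e. -110197).
  10001111101000000111
+ 11100101000110001011
= 01110100101110010010  (discard carry-out 1)
Result 01110100101110010010: MSB = 0 → value 478098.
Both addends (after negating the subtrahend) are negative but the stored result is non-negative: signed overflow. The true value -460281 − 110197 = -570478 lies outside [-524288, 524287].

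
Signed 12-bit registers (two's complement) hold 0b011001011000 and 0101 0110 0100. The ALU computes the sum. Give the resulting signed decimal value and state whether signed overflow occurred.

-1092; overflow

0b011001011000 → 011001011000 = 1624 (signed)
0101 0110 0100 → 010101100100 = 1380 (signed)
  011001011000
+ 010101100100
= 101110111100
Result 101110111100: MSB = 1 → 3004 − 4096 = -1092.
Both addends are non-negative but the stored result is negative: signed overflow. The true value 1624 + 1380 = 3004 lies outside [-2048, 2047].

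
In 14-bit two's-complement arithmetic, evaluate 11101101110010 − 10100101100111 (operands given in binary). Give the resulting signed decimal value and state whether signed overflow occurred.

11101101110010 = -1166 (signed)
10100101100111 = -5785 (signed)
Subtract via negate-and-add: invert 10100101100111 + 1 = 01011010011001 (i.e. 5785).
  11101101110010
+ 01011010011001
= 01001000001011  (discard carry-out 1)
Result 01001000001011: MSB = 0 → value 4619.
Addends (after negating the subtrahend) have opposite signs, so signed overflow cannot occur.

4619; no overflow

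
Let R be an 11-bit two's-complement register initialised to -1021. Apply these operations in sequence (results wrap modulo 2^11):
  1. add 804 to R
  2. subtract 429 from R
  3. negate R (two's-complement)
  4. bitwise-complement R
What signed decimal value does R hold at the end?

-647

Start: R = -1021 = 10000000011.
R = -1021 + 804 = -217 = 11100100111
R = -217 − 429 = -646 = 10101111010
R = −(-646) = 646 = 01010000110
R = NOT 01010000110 = 10101111001 = -647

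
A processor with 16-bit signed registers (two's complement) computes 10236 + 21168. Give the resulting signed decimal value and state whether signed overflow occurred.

10236 → 0010011111111100
21168 → 0101001010110000
  0010011111111100
+ 0101001010110000
= 0111101010101100
Result 0111101010101100: MSB = 0 → value 31404.
Both addends are non-negative and so is the stored result: no signed overflow.

31404; no overflow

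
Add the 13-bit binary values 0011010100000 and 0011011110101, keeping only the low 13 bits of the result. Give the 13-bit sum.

  0011010100000
+ 0011011110101
= 0110110010101

0110110010101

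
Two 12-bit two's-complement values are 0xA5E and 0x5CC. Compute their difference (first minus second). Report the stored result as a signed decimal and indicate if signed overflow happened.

1170; overflow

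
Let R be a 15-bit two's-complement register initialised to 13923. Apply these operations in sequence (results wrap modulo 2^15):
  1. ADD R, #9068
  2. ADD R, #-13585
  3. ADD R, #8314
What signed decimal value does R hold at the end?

-15048

Start: R = 13923 = 011011001100011.
R = 13923 + 9068 = 22991; wraps to -9777 = 101100111001111
R = -9777 + (-13585) = -23362; wraps to 9406 = 010010010111110
R = 9406 + 8314 = 17720; wraps to -15048 = 100010100111000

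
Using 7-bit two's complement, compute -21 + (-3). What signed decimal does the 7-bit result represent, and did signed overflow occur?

-24; no overflow

-21 → 1101011
-3 → 1111101
  1101011
+ 1111101
= 1101000  (discard carry-out 1)
Result 1101000: MSB = 1 → 104 − 128 = -24.
Both addends are negative and so is the stored result: no signed overflow.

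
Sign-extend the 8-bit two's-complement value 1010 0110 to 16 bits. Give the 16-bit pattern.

1111111110100110

MSB of 10100110 is 1; replicate it into the new high bits.
11111111|10100110 → 1111111110100110 (still -90).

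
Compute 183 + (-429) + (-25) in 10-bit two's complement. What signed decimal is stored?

183 + (-429) = -246 (1100001010)
-246 + (-25) = -271 (1011110001)

-271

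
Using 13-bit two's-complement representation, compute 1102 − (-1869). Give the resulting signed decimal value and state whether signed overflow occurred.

2971; no overflow

1102 → 0010001001110
-1869 → 1100010110011
Subtract via negate-and-add: invert 1100010110011 + 1 = 0011101001101 (i.e. 1869).
  0010001001110
+ 0011101001101
= 0101110011011
Result 0101110011011: MSB = 0 → value 2971.
Both addends (after negating the subtrahend) are non-negative and so is the stored result: no signed overflow.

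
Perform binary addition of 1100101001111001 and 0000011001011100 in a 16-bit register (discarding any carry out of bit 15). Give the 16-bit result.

1101000011010101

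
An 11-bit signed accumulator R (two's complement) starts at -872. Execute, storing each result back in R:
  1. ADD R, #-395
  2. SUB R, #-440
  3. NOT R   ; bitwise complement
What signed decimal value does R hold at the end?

826

Start: R = -872 = 10010011000.
R = -872 + (-395) = -1267; wraps to 781 = 01100001101
R = 781 − (-440) = 1221; wraps to -827 = 10011000101
R = NOT 10011000101 = 01100111010 = 826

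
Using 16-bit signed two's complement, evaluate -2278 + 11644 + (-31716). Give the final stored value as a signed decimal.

-2278 + 11644 = 9366 (0010010010010110)
9366 + (-31716) = -22350 (1010100010110010)

-22350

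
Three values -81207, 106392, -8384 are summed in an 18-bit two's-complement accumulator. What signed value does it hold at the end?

-81207 + 106392 = 25185 (000110001001100001)
25185 + (-8384) = 16801 (000100000110100001)

16801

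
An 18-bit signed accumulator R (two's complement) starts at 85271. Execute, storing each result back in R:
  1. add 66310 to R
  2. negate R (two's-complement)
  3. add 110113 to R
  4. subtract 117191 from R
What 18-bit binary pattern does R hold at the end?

Start: R = 85271 = 010100110100010111.
R = 85271 + 66310 = 151581; wraps to -110563 = 100101000000011101
R = −(-110563) = 110563 = 011010111111100011
R = 110563 + 110113 = 220676; wraps to -41468 = 110101111000000100
R = -41468 − 117191 = -158659; wraps to 103485 = 011001010000111101

011001010000111101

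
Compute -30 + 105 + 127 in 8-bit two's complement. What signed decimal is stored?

-30 + 105 = 75 (01001011)
75 + 127 = 202 → wraps to -54 (11001010)

-54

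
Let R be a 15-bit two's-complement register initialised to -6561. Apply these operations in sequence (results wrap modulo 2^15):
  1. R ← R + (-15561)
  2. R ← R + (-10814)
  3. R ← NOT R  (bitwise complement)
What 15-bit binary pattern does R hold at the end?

000000010100111

Start: R = -6561 = 110011001011111.
R = -6561 + (-15561) = -22122; wraps to 10646 = 010100110010110
R = 10646 + (-10814) = -168 = 111111101011000
R = NOT 111111101011000 = 000000010100111 = 167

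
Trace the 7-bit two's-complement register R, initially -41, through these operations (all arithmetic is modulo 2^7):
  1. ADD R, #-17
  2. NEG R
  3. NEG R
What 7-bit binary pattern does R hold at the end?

1000110

Start: R = -41 = 1010111.
R = -41 + (-17) = -58 = 1000110
R = −(-58) = 58 = 0111010
R = −(58) = -58 = 1000110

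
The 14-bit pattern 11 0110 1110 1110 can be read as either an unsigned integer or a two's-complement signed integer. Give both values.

Unsigned: 11011011101110 = 14062.
Signed: MSB=1 → 14062 − 16384 = -2322.

unsigned = 14062, signed = -2322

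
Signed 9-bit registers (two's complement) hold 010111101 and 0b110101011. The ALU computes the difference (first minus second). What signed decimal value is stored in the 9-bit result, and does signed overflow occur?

-238; overflow

010111101 = 189 (signed)
0b110101011 → 110101011 = -85 (signed)
Subtract via negate-and-add: invert 110101011 + 1 = 001010101 (i.e. 85).
  010111101
+ 001010101
= 100010010
Result 100010010: MSB = 1 → 274 − 512 = -238.
Both addends (after negating the subtrahend) are non-negative but the stored result is negative: signed overflow. The true value 189 − (-85) = 274 lies outside [-256, 255].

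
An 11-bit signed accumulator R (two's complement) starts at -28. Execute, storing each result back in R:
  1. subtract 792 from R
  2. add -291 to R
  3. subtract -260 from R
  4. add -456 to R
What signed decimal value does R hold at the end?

Start: R = -28 = 11111100100.
R = -28 − 792 = -820 = 10011001100
R = -820 + (-291) = -1111; wraps to 937 = 01110101001
R = 937 − (-260) = 1197; wraps to -851 = 10010101101
R = -851 + (-456) = -1307; wraps to 741 = 01011100101

741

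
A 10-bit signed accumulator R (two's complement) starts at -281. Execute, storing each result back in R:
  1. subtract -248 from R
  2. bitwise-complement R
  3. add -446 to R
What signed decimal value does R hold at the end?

-414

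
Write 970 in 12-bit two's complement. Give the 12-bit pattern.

970 is non-negative, so write it directly in 12 bits: 001111001010.

001111001010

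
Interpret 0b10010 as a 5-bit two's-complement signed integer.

MSB is 1, so the value is negative.
Unsigned reading: 18. Subtract 2^5 = 32: 18 − 32 = -14.

-14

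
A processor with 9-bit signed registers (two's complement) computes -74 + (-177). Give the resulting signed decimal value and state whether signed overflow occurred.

-74 → 110110110
-177 → 101001111
  110110110
+ 101001111
= 100000101  (discard carry-out 1)
Result 100000101: MSB = 1 → 261 − 512 = -251.
Both addends are negative and so is the stored result: no signed overflow.

-251; no overflow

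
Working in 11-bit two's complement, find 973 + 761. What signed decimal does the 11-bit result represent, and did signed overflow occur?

-314; overflow

973 → 01111001101
761 → 01011111001
  01111001101
+ 01011111001
= 11011000110
Result 11011000110: MSB = 1 → 1734 − 2048 = -314.
Both addends are non-negative but the stored result is negative: signed overflow. The true value 973 + 761 = 1734 lies outside [-1024, 1023].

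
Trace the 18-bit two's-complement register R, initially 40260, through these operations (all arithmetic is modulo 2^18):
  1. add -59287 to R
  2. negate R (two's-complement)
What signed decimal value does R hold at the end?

Start: R = 40260 = 001001110101000100.
R = 40260 + (-59287) = -19027 = 111011010110101101
R = −(-19027) = 19027 = 000100101001010011

19027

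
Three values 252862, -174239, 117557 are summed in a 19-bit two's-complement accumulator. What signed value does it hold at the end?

252862 + (-174239) = 78623 (0010011001100011111)
78623 + 117557 = 196180 (0101111111001010100)

196180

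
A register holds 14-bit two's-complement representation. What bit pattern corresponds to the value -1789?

|-1789| = 1789 = 00011011111101 in 14 bits.
Invert the bits: 11100100000010. Add 1: 11100100000011.

11100100000011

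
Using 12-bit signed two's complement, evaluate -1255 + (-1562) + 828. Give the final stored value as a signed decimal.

-1255 + (-1562) = -2817 → wraps to 1279 (010011111111)
1279 + 828 = 2107 → wraps to -1989 (100000111011)

-1989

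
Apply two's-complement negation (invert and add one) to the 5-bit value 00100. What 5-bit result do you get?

Invert: 11011. Add 1: 11100.

11100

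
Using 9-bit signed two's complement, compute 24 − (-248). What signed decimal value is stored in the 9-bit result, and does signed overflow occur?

-240; overflow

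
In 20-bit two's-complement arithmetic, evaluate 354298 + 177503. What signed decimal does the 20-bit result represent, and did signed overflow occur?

354298 → 01010110011111111010
177503 → 00101011010101011111
  01010110011111111010
+ 00101011010101011111
= 10000001110101011001
Result 10000001110101011001: MSB = 1 → 531801 − 1048576 = -516775.
Both addends are non-negative but the stored result is negative: signed overflow. The true value 354298 + 177503 = 531801 lies outside [-524288, 524287].

-516775; overflow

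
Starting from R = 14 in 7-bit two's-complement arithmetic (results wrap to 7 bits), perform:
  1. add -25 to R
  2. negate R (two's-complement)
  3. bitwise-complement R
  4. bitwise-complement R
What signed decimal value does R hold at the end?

11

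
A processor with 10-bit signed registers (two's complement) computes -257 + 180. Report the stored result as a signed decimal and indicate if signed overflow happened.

-77; no overflow

-257 → 1011111111
180 → 0010110100
  1011111111
+ 0010110100
= 1110110011
Result 1110110011: MSB = 1 → 947 − 1024 = -77.
Addends have opposite signs, so signed overflow cannot occur.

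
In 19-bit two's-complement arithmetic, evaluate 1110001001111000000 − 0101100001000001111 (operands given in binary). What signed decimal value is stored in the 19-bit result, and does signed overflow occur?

-241231; no overflow

1110001001111000000 = -60480 (signed)
0101100001000001111 = 180751 (signed)
Subtract via negate-and-add: invert 0101100001000001111 + 1 = 1010011110111110001 (i.e. -180751).
  1110001001111000000
+ 1010011110111110001
= 1000101000110110001  (discard carry-out 1)
Result 1000101000110110001: MSB = 1 → 283057 − 524288 = -241231.
Both addends (after negating the subtrahend) are negative and so is the stored result: no signed overflow.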